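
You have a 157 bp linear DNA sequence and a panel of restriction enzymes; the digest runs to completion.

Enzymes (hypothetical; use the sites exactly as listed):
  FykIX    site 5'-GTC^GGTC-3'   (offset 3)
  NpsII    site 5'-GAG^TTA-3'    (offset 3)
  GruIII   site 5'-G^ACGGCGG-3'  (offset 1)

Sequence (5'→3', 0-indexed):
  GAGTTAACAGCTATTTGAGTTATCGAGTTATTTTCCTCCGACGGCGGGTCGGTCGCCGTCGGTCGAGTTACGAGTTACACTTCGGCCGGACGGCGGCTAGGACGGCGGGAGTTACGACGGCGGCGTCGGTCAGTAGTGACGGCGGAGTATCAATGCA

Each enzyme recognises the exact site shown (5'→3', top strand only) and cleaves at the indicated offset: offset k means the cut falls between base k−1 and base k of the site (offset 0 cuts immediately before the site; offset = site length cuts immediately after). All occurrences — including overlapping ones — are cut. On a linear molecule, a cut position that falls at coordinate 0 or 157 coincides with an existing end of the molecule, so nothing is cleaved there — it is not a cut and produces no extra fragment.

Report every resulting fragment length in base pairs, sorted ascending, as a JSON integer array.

[3,5,7,7,8,10,10,10,11,11,12,13,15,16,19]

Site scan:
  FykIX (GTCGGTC, off=3): starts [47, 57, 124] → cuts [50, 60, 127]
  NpsII (GAGTTA, off=3): starts [0, 16, 24, 64, 71, 108] → cuts [3, 19, 27, 67, 74, 111]
  GruIII (GACGGCGG, off=1): starts [39, 88, 100, 115, 137] → cuts [40, 89, 101, 116, 138]

All cut coordinates (distinct, sorted): [3, 19, 27, 40, 50, 60, 67, 74, 89, 101, 111, 116, 127, 138]

Fragments:
  [0,3): 3 bp
  [3,19): 16 bp
  [19,27): 8 bp
  [27,40): 13 bp
  [40,50): 10 bp
  [50,60): 10 bp
  [60,67): 7 bp
  [67,74): 7 bp
  [74,89): 15 bp
  [89,101): 12 bp
  [101,111): 10 bp
  [111,116): 5 bp
  [116,127): 11 bp
  [127,138): 11 bp
  [138,157): 19 bp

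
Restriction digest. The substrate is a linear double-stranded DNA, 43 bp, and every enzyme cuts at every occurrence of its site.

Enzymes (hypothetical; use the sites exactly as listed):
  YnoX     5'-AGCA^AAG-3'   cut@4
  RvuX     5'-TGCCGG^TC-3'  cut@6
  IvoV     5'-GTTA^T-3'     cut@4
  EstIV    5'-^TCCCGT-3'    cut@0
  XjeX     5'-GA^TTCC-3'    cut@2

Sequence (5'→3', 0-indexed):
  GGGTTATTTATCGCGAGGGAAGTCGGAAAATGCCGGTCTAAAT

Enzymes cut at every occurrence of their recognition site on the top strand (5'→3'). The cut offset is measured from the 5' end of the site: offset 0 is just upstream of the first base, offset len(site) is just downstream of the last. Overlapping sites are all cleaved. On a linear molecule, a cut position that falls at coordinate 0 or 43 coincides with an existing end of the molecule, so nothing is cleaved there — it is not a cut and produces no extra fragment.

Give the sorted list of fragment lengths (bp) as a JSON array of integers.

[6,7,30]

Scan for sites:
  YnoX (AGCAAAG, off=4): no sites
  RvuX TGCCGGTC/6: at [30] ⇒ [36]
  IvoV GTTAT/4: at [2] ⇒ [6]
  EstIV (TCCCGT, off=0): no sites
  XjeX (GATTCC, off=2): no sites

Pooled cuts: [6, 36]

Fragment lengths:
  [0,6): 6 bp
  [6,36): 30 bp
  [36,43): 7 bp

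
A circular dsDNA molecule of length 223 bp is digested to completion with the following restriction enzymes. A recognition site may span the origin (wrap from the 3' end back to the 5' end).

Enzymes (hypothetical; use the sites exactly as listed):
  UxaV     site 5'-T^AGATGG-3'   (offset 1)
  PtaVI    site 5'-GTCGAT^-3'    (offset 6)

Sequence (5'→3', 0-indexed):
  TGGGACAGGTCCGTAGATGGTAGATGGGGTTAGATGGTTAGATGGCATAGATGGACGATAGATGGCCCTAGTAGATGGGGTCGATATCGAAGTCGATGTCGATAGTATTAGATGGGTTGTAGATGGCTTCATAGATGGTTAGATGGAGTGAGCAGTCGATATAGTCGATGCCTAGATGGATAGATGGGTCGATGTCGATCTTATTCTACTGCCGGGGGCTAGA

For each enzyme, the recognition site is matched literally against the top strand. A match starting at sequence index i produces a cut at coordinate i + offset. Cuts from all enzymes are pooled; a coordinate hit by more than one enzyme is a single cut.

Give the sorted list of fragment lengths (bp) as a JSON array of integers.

[4,6,6,6,7,8,8,8,9,9,10,11,11,12,12,12,13,13,17,20,21]

Scan for sites:
  UxaV (TAGATGG, off=1): starts [13, 20, 30, 38, 47, 58, 71, 108, 119, 131, 139, 172, 180, 219] → cuts [14, 21, 31, 39, 48, 59, 72, 109, 120, 132, 140, 173, 181, 220]
  PtaVI (GTCGAT, off=6): starts [79, 91, 97, 154, 163, 187, 193] → cuts [85, 97, 103, 160, 169, 193, 199]

Pooled cuts: [14, 21, 31, 39, 48, 59, 72, 85, 97, 103, 109, 120, 132, 140, 160, 169, 173, 181, 193, 199, 220]

Fragments:
  14→21: 7 bp
  21→31: 10 bp
  31→39: 8 bp
  39→48: 9 bp
  48→59: 11 bp
  59→72: 13 bp
  72→85: 13 bp
  85→97: 12 bp
  97→103: 6 bp
  103→109: 6 bp
  109→120: 11 bp
  120→132: 12 bp
  132→140: 8 bp
  140→160: 20 bp
  160→169: 9 bp
  169→173: 4 bp
  173→181: 8 bp
  181→193: 12 bp
  193→199: 6 bp
  199→220: 21 bp
  220→14 (wrap): 223-220+14 = 17 bp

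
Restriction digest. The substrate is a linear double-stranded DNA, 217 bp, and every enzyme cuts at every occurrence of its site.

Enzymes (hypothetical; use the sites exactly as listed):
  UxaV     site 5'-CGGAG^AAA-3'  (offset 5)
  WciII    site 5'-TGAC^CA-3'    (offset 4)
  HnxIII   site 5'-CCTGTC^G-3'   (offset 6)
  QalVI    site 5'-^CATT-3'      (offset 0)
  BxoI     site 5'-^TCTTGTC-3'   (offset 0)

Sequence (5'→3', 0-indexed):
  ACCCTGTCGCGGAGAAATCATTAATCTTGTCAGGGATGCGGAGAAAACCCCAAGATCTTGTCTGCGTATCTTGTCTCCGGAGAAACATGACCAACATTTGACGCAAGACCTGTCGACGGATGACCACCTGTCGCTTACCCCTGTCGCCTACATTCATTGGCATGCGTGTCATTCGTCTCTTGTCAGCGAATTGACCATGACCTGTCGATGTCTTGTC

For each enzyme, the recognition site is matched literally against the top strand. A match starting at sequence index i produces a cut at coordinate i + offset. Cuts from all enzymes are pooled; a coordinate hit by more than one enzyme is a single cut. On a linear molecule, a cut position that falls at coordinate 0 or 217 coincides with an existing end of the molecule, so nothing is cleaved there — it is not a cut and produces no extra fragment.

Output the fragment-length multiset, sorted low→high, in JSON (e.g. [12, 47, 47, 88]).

[3,4,4,4,5,6,6,7,8,8,8,9,10,11,12,13,13,14,15,18,19,20]

Per-enzyme occurrences:
  UxaV (CGGAGAAA, off=5): starts [9, 38, 77] → cuts [14, 43, 82]
  WciII (TGACCA, off=4): starts [87, 120, 191] → cuts [91, 124, 195]
  HnxIII (CCTGTCG, off=6): starts [2, 108, 126, 139, 200] → cuts [8, 114, 132, 145, 206]
  QalVI (CATT, off=0): starts [18, 94, 150, 154, 169] → cuts [18, 94, 150, 154, 169]
  BxoI (TCTTGTC, off=0): starts [24, 55, 68, 177, 210] → cuts [24, 55, 68, 177, 210]

Pooled cuts: [8, 14, 18, 24, 43, 55, 68, 82, 91, 94, 114, 124, 132, 145, 150, 154, 169, 177, 195, 206, 210]

Fragment lengths:
  [0,8): 8 bp
  [8,14): 6 bp
  [14,18): 4 bp
  [18,24): 6 bp
  [24,43): 19 bp
  [43,55): 12 bp
  [55,68): 13 bp
  [68,82): 14 bp
  [82,91): 9 bp
  [91,94): 3 bp
  [94,114): 20 bp
  [114,124): 10 bp
  [124,132): 8 bp
  [132,145): 13 bp
  [145,150): 5 bp
  [150,154): 4 bp
  [154,169): 15 bp
  [169,177): 8 bp
  [177,195): 18 bp
  [195,206): 11 bp
  [206,210): 4 bp
  [210,217): 7 bp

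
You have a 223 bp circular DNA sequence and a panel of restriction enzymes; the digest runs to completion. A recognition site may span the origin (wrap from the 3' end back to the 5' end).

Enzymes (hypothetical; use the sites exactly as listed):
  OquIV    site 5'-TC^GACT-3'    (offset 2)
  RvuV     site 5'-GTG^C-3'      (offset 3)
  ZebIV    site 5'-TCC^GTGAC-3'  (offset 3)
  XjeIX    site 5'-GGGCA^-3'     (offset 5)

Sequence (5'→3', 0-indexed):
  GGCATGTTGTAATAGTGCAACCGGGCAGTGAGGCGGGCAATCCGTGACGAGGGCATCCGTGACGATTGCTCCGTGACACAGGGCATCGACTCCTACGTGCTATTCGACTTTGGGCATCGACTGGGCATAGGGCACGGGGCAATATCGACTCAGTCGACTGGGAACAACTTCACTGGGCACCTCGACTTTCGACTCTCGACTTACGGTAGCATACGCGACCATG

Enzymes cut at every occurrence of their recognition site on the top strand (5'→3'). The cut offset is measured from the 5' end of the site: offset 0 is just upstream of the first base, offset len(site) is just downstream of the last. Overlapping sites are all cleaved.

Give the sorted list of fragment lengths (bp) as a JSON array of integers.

[2,2,3,4,4,5,6,7,7,7,7,9,9,10,11,12,12,12,13,13,14,24,30]

Site scan:
  OquIV (TCGACT, off=2): starts [85, 103, 116, 144, 153, 181, 188, 195] → cuts [87, 105, 118, 146, 155, 183, 190, 197]
  RvuV (GTGC, off=3): starts [14, 96] → cuts [17, 99]
  ZebIV (TCCGTGAC, off=3): starts [40, 55, 69] → cuts [43, 58, 72]
  XjeIX (GGGCA, off=5): starts [22, 34, 50, 80, 111, 122, 129, 136, 174, 222] → cuts [4, 27, 39, 55, 85, 116, 127, 134, 141, 179]

All cut coordinates (distinct, sorted): [4, 17, 27, 39, 43, 55, 58, 72, 85, 87, 99, 105, 116, 118, 127, 134, 141, 146, 155, 179, 183, 190, 197]

Fragment lengths:
  4→17: 13 bp
  17→27: 10 bp
  27→39: 12 bp
  39→43: 4 bp
  43→55: 12 bp
  55→58: 3 bp
  58→72: 14 bp
  72→85: 13 bp
  85→87: 2 bp
  87→99: 12 bp
  99→105: 6 bp
  105→116: 11 bp
  116→118: 2 bp
  118→127: 9 bp
  127→134: 7 bp
  134→141: 7 bp
  141→146: 5 bp
  146→155: 9 bp
  155→179: 24 bp
  179→183: 4 bp
  183→190: 7 bp
  190→197: 7 bp
  197→4 (wrap): 223-197+4 = 30 bp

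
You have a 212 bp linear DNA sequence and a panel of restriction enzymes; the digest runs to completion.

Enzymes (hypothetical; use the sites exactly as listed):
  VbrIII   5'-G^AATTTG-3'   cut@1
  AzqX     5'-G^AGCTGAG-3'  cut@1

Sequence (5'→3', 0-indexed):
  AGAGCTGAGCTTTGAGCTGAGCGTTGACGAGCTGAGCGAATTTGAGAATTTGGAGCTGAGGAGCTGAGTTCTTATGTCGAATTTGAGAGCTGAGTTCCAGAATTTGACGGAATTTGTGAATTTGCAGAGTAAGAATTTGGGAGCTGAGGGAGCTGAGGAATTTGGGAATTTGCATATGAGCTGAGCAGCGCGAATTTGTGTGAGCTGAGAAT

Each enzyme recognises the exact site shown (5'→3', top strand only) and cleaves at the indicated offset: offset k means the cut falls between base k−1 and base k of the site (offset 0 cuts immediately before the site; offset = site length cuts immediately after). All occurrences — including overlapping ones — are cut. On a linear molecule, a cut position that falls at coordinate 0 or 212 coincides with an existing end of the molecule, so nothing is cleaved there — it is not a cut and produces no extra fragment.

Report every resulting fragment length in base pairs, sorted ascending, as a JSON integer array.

[2,7,8,8,8,8,8,8,8,9,9,10,10,10,12,12,13,14,15,15,18]

Scan for sites:
  VbrIII GAATTTG/1: at [37, 45, 78, 99, 109, 117, 132, 157, 165, 191] ⇒ [38, 46, 79, 100, 110, 118, 133, 158, 166, 192]
  AzqX GAGCTGAG/1: at [1, 13, 28, 52, 60, 86, 140, 149, 177, 201] ⇒ [2, 14, 29, 53, 61, 87, 141, 150, 178, 202]

Pooled cuts: [2, 14, 29, 38, 46, 53, 61, 79, 87, 100, 110, 118, 133, 141, 150, 158, 166, 178, 192, 202]

Fragments:
  [0,2): 2 bp
  [2,14): 12 bp
  [14,29): 15 bp
  [29,38): 9 bp
  [38,46): 8 bp
  [46,53): 7 bp
  [53,61): 8 bp
  [61,79): 18 bp
  [79,87): 8 bp
  [87,100): 13 bp
  [100,110): 10 bp
  [110,118): 8 bp
  [118,133): 15 bp
  [133,141): 8 bp
  [141,150): 9 bp
  [150,158): 8 bp
  [158,166): 8 bp
  [166,178): 12 bp
  [178,192): 14 bp
  [192,202): 10 bp
  [202,212): 10 bp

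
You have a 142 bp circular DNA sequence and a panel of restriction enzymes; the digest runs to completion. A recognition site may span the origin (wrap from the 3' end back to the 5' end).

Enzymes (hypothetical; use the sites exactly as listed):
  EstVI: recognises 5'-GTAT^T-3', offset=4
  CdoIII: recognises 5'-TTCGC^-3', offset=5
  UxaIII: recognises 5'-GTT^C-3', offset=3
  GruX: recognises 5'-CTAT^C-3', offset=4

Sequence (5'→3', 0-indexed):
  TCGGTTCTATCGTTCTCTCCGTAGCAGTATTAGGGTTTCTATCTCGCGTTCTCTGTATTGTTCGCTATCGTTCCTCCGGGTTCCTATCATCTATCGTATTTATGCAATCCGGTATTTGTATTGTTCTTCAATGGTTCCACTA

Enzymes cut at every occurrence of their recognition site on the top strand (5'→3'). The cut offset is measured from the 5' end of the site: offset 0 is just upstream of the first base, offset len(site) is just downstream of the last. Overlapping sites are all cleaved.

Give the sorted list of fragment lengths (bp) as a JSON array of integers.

[3,3,4,4,4,4,4,5,5,5,6,7,7,8,8,10,11,12,16,16]

Per-enzyme occurrences:
  EstVI GTATT/4: at [26, 54, 95, 111, 117] ⇒ [30, 58, 99, 115, 121]
  CdoIII TTCGC/5: at [60] ⇒ [65]
  UxaIII GTTC/3: at [3, 11, 47, 59, 69, 79, 122, 133] ⇒ [6, 14, 50, 62, 72, 82, 125, 136]
  GruX CTATC/4: at [6, 38, 64, 83, 90, 139] ⇒ [1, 10, 42, 68, 87, 94]

Pooled cuts: [1, 6, 10, 14, 30, 42, 50, 58, 62, 65, 68, 72, 82, 87, 94, 99, 115, 121, 125, 136]

Fragment lengths:
  1→6: 5 bp
  6→10: 4 bp
  10→14: 4 bp
  14→30: 16 bp
  30→42: 12 bp
  42→50: 8 bp
  50→58: 8 bp
  58→62: 4 bp
  62→65: 3 bp
  65→68: 3 bp
  68→72: 4 bp
  72→82: 10 bp
  82→87: 5 bp
  87→94: 7 bp
  94→99: 5 bp
  99→115: 16 bp
  115→121: 6 bp
  121→125: 4 bp
  125→136: 11 bp
  136→1 (wrap): 142-136+1 = 7 bp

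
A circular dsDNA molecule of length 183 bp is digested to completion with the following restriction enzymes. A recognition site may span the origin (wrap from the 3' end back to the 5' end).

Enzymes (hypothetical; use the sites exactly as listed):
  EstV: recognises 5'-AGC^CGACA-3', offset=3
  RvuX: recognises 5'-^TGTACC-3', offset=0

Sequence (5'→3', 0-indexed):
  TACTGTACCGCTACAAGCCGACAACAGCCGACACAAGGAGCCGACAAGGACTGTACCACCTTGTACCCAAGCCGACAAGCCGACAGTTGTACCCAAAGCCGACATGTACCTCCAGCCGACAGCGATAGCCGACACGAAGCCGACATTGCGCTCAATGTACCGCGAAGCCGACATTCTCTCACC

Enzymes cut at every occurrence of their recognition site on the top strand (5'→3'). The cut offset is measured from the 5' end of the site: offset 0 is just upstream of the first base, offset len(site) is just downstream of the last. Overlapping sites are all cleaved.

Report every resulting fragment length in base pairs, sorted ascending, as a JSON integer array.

Per-enzyme occurrences:
  EstV (AGCCGACA, off=3): starts [15, 25, 38, 69, 77, 96, 113, 126, 137, 165] → cuts [18, 28, 41, 72, 80, 99, 116, 129, 140, 168]
  RvuX (TGTACC, off=0): starts [3, 51, 61, 87, 104, 155] → cuts [3, 51, 61, 87, 104, 155]

Pooled cuts: [3, 18, 28, 41, 51, 61, 72, 80, 87, 99, 104, 116, 129, 140, 155, 168]

Fragments:
  3→18: 15 bp
  18→28: 10 bp
  28→41: 13 bp
  41→51: 10 bp
  51→61: 10 bp
  61→72: 11 bp
  72→80: 8 bp
  80→87: 7 bp
  87→99: 12 bp
  99→104: 5 bp
  104→116: 12 bp
  116→129: 13 bp
  129→140: 11 bp
  140→155: 15 bp
  155→168: 13 bp
  168→3 (wrap): 183-168+3 = 18 bp

[5,7,8,10,10,10,11,11,12,12,13,13,13,15,15,18]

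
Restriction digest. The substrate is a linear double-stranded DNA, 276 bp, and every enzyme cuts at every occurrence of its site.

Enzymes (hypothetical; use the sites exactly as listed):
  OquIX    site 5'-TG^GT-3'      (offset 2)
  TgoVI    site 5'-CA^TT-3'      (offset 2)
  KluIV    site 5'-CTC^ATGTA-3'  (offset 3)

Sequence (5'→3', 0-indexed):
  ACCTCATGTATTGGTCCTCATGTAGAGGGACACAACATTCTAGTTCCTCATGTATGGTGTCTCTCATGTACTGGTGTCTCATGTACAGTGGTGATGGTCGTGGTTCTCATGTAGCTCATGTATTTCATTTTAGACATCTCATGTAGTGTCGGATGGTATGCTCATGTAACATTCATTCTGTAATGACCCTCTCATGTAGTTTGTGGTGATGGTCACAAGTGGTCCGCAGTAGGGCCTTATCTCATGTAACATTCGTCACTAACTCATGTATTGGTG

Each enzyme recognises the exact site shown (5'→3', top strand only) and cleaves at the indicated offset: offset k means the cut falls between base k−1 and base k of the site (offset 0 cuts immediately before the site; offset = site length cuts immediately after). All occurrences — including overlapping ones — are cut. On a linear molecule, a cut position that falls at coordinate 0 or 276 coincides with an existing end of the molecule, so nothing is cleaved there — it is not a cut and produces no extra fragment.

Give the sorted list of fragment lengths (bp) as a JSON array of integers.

[3,4,5,6,6,6,6,6,7,7,8,8,8,8,8,8,9,9,10,10,10,12,12,13,14,15,18,18,22]

Per-enzyme occurrences:
  OquIX TGGT/2: at [11, 54, 71, 88, 94, 100, 153, 203, 209, 219, 271] ⇒ [13, 56, 73, 90, 96, 102, 155, 205, 211, 221, 273]
  TgoVI CATT/2: at [35, 125, 169, 173, 249] ⇒ [37, 127, 171, 175, 251]
  KluIV CTCATGTA/3: at [2, 16, 46, 62, 77, 105, 114, 137, 160, 190, 240, 262] ⇒ [5, 19, 49, 65, 80, 108, 117, 140, 163, 193, 243, 265]

Pooled cuts: [5, 13, 19, 37, 49, 56, 65, 73, 80, 90, 96, 102, 108, 117, 127, 140, 155, 163, 171, 175, 193, 205, 211, 221, 243, 251, 265, 273]

Fragment lengths:
  [0,5): 5 bp
  [5,13): 8 bp
  [13,19): 6 bp
  [19,37): 18 bp
  [37,49): 12 bp
  [49,56): 7 bp
  [56,65): 9 bp
  [65,73): 8 bp
  [73,80): 7 bp
  [80,90): 10 bp
  [90,96): 6 bp
  [96,102): 6 bp
  [102,108): 6 bp
  [108,117): 9 bp
  [117,127): 10 bp
  [127,140): 13 bp
  [140,155): 15 bp
  [155,163): 8 bp
  [163,171): 8 bp
  [171,175): 4 bp
  [175,193): 18 bp
  [193,205): 12 bp
  [205,211): 6 bp
  [211,221): 10 bp
  [221,243): 22 bp
  [243,251): 8 bp
  [251,265): 14 bp
  [265,273): 8 bp
  [273,276): 3 bp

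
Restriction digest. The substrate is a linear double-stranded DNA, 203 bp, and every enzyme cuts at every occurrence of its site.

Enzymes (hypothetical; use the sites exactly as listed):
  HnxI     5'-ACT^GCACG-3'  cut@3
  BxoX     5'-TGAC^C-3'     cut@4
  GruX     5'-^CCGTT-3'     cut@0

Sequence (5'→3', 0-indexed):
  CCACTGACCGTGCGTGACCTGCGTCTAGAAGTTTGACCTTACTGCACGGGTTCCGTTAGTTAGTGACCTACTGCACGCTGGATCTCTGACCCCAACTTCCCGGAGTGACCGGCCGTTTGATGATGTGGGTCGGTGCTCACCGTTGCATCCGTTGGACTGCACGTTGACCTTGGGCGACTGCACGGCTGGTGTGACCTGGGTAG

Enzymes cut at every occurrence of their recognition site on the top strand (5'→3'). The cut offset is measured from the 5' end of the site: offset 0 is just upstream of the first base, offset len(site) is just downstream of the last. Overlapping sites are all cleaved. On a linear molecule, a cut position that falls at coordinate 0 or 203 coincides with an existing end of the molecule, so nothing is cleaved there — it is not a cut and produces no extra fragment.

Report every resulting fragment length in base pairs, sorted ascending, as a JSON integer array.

[3,5,6,8,8,9,9,10,10,10,11,15,16,18,19,19,27]

Site scan:
  HnxI (ACTGCACG, off=3): starts [40, 69, 155, 176] → cuts [43, 72, 158, 179]
  BxoX (TGACC, off=4): starts [4, 14, 33, 63, 86, 105, 164, 191] → cuts [8, 18, 37, 67, 90, 109, 168, 195]
  GruX (CCGTT, off=0): starts [52, 112, 139, 148] → cuts [52, 112, 139, 148]

Pooled cuts: [8, 18, 37, 43, 52, 67, 72, 90, 109, 112, 139, 148, 158, 168, 179, 195]

Fragments:
  [0,8): 8 bp
  [8,18): 10 bp
  [18,37): 19 bp
  [37,43): 6 bp
  [43,52): 9 bp
  [52,67): 15 bp
  [67,72): 5 bp
  [72,90): 18 bp
  [90,109): 19 bp
  [109,112): 3 bp
  [112,139): 27 bp
  [139,148): 9 bp
  [148,158): 10 bp
  [158,168): 10 bp
  [168,179): 11 bp
  [179,195): 16 bp
  [195,203): 8 bp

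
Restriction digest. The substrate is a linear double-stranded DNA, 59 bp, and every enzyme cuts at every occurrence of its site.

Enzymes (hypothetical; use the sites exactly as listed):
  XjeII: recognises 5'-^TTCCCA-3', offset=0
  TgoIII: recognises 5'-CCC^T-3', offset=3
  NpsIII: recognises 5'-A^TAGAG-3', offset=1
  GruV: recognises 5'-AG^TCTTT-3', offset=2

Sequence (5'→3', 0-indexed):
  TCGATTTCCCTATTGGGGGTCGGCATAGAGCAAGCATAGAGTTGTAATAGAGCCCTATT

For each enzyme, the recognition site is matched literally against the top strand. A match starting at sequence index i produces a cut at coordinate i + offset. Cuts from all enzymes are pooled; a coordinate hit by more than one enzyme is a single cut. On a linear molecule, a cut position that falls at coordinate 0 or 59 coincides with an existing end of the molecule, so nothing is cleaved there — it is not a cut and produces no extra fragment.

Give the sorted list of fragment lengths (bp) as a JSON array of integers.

[4,8,10,11,11,15]

Scan for sites:
  XjeII (TTCCCA, off=0): no sites
  TgoIII CCCT/3: at [7, 52] ⇒ [10, 55]
  NpsIII ATAGAG/1: at [24, 35, 46] ⇒ [25, 36, 47]
  GruV (AGTCTTT, off=2): no sites

All cut coordinates (distinct, sorted): [10, 25, 36, 47, 55]

Fragments:
  [0,10): 10 bp
  [10,25): 15 bp
  [25,36): 11 bp
  [36,47): 11 bp
  [47,55): 8 bp
  [55,59): 4 bp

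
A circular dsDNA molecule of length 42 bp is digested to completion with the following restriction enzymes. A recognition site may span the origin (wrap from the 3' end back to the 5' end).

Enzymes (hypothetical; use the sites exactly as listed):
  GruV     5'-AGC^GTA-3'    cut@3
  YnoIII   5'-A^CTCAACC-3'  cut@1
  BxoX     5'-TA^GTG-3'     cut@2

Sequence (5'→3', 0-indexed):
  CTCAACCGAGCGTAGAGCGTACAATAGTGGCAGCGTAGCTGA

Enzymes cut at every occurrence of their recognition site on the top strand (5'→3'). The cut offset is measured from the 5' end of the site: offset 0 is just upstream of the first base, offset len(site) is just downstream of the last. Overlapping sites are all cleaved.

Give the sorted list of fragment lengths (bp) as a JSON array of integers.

Scan for sites:
  GruV (AGCGTA, off=3): starts [8, 15, 31] → cuts [11, 18, 34]
  YnoIII (ACTCAACC, off=1): starts [41] → cuts [0]
  BxoX (TAGTG, off=2): starts [24] → cuts [26]

All cut coordinates (distinct, sorted): [0, 11, 18, 26, 34]

Fragment lengths:
  0→11: 11 bp
  11→18: 7 bp
  18→26: 8 bp
  26→34: 8 bp
  34→0 (wrap): 42-34+0 = 8 bp

[7,8,8,8,11]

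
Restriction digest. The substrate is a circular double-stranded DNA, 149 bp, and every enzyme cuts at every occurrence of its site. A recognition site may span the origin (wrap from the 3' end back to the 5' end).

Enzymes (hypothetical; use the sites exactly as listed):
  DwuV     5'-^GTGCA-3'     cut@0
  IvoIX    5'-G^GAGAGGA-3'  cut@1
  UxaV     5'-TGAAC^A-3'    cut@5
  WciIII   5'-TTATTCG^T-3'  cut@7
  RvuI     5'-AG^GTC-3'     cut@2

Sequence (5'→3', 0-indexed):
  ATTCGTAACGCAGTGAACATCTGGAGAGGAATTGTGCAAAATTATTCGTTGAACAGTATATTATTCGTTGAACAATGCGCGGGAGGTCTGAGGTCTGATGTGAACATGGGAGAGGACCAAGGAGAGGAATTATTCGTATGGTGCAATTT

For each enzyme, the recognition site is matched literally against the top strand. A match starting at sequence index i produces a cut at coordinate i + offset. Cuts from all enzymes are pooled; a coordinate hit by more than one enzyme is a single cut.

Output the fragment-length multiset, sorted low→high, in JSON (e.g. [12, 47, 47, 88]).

Per-enzyme occurrences:
  DwuV GTGCA/0: at [33, 140] ⇒ [33, 140]
  IvoIX GGAGAGGA/1: at [22, 108, 120] ⇒ [23, 109, 121]
  UxaV TGAACA/5: at [13, 49, 68, 100] ⇒ [18, 54, 73, 105]
  WciIII TTATTCGT/7: at [41, 60, 129, 147] ⇒ [5, 48, 67, 136]
  RvuI AGGTC/2: at [83, 90] ⇒ [85, 92]

All cut coordinates (distinct, sorted): [5, 18, 23, 33, 48, 54, 67, 73, 85, 92, 105, 109, 121, 136, 140]

Fragments:
  5→18: 13 bp
  18→23: 5 bp
  23→33: 10 bp
  33→48: 15 bp
  48→54: 6 bp
  54→67: 13 bp
  67→73: 6 bp
  73→85: 12 bp
  85→92: 7 bp
  92→105: 13 bp
  105→109: 4 bp
  109→121: 12 bp
  121→136: 15 bp
  136→140: 4 bp
  140→5 (wrap): 149-140+5 = 14 bp

[4,4,5,6,6,7,10,12,12,13,13,13,14,15,15]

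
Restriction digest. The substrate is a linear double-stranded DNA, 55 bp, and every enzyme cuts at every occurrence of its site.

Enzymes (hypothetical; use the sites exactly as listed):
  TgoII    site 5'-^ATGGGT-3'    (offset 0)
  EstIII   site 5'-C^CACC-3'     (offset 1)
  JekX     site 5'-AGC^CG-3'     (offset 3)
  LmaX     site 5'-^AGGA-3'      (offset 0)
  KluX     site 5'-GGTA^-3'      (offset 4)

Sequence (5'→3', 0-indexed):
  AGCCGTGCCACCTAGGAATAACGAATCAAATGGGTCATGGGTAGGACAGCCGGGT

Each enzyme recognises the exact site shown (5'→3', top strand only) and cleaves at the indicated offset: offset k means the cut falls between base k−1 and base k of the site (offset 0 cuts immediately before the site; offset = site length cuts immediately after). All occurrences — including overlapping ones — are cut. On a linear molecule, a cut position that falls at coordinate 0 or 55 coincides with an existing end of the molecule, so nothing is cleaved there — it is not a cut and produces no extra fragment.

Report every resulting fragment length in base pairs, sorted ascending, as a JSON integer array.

[1,3,5,5,5,6,7,7,16]

Per-enzyme occurrences:
  TgoII (ATGGGT, off=0): starts [29, 36] → cuts [29, 36]
  EstIII (CCACC, off=1): starts [7] → cuts [8]
  JekX (AGCCG, off=3): starts [0, 47] → cuts [3, 50]
  LmaX (AGGA, off=0): starts [13, 42] → cuts [13, 42]
  KluX (GGTA, off=4): starts [39] → cuts [43]

All cut coordinates (distinct, sorted): [3, 8, 13, 29, 36, 42, 43, 50]

Fragments:
  [0,3): 3 bp
  [3,8): 5 bp
  [8,13): 5 bp
  [13,29): 16 bp
  [29,36): 7 bp
  [36,42): 6 bp
  [42,43): 1 bp
  [43,50): 7 bp
  [50,55): 5 bp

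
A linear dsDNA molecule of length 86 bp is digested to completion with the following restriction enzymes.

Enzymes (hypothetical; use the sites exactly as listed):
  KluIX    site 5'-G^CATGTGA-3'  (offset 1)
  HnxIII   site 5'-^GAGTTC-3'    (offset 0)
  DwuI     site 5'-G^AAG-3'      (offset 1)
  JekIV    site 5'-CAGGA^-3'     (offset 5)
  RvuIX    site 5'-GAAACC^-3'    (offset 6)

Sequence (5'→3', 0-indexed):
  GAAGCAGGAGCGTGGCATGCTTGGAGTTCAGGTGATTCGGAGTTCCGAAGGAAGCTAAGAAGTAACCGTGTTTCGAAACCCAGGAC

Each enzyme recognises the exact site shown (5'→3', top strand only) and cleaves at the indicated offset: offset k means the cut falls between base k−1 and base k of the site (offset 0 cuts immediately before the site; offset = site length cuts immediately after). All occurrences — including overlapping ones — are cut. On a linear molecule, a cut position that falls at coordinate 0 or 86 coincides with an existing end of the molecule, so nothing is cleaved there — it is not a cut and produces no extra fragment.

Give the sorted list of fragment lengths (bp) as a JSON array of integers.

[1,1,4,5,8,8,8,14,16,21]

Scan for sites:
  KluIX (GCATGTGA, off=1): no sites
  HnxIII GAGTTC/0: at [23, 39] ⇒ [23, 39]
  DwuI GAAG/1: at [0, 46, 50, 58] ⇒ [1, 47, 51, 59]
  JekIV CAGGA/5: at [4, 80] ⇒ [9, 85]
  RvuIX GAAACC/6: at [74] ⇒ [80]

Pooled cuts: [1, 9, 23, 39, 47, 51, 59, 80, 85]

Fragments:
  [0,1): 1 bp
  [1,9): 8 bp
  [9,23): 14 bp
  [23,39): 16 bp
  [39,47): 8 bp
  [47,51): 4 bp
  [51,59): 8 bp
  [59,80): 21 bp
  [80,85): 5 bp
  [85,86): 1 bp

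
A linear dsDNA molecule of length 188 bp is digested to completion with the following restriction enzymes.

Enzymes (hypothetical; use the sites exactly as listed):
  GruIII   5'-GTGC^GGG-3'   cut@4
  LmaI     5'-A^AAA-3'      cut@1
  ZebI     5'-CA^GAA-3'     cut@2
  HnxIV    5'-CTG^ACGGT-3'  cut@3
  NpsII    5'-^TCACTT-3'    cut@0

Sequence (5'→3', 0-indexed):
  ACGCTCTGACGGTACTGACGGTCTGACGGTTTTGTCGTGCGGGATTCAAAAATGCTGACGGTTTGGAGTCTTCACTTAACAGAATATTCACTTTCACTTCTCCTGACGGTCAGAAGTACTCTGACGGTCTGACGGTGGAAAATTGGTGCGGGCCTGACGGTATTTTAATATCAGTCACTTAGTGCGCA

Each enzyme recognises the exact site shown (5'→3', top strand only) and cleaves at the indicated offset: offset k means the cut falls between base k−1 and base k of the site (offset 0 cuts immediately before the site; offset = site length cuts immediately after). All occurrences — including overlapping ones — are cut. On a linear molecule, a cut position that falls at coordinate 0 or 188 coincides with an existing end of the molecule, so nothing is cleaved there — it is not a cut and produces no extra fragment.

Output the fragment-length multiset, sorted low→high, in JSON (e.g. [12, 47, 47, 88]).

Site scan:
  GruIII (GTGCGGG, off=4): starts [36, 145] → cuts [40, 149]
  LmaI (AAAA, off=1): starts [47, 48, 138] → cuts [48, 49, 139]
  ZebI (CAGAA, off=2): starts [79, 110] → cuts [81, 112]
  HnxIV (CTGACGGT, off=3): starts [5, 14, 22, 54, 102, 120, 128, 153] → cuts [8, 17, 25, 57, 105, 123, 131, 156]
  NpsII (TCACTT, off=0): starts [71, 87, 93, 174] → cuts [71, 87, 93, 174]

All cut coordinates (distinct, sorted): [8, 17, 25, 40, 48, 49, 57, 71, 81, 87, 93, 105, 112, 123, 131, 139, 149, 156, 174]

Fragment lengths:
  [0,8): 8 bp
  [8,17): 9 bp
  [17,25): 8 bp
  [25,40): 15 bp
  [40,48): 8 bp
  [48,49): 1 bp
  [49,57): 8 bp
  [57,71): 14 bp
  [71,81): 10 bp
  [81,87): 6 bp
  [87,93): 6 bp
  [93,105): 12 bp
  [105,112): 7 bp
  [112,123): 11 bp
  [123,131): 8 bp
  [131,139): 8 bp
  [139,149): 10 bp
  [149,156): 7 bp
  [156,174): 18 bp
  [174,188): 14 bp

[1,6,6,7,7,8,8,8,8,8,8,9,10,10,11,12,14,14,15,18]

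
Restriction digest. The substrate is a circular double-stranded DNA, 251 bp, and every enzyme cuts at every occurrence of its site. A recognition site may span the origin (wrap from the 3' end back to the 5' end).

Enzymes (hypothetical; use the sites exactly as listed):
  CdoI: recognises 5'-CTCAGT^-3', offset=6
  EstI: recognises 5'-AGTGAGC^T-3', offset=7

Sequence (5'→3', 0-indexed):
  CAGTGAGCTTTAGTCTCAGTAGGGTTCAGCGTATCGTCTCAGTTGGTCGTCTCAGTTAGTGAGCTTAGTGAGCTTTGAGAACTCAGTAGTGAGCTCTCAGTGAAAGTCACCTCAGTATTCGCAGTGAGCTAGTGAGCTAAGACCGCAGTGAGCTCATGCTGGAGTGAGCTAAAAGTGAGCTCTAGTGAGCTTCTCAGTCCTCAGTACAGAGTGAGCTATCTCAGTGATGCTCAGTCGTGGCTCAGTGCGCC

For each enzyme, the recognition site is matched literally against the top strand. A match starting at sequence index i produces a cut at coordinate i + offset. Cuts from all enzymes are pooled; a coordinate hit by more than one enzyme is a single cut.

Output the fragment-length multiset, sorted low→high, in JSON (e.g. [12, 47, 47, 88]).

[7,7,7,8,8,8,9,9,10,10,11,11,11,12,13,13,13,14,15,16,16,23]

Scan for sites:
  CdoI CTCAGT/6: at [14, 37, 50, 81, 95, 110, 192, 199, 219, 229, 240] ⇒ [20, 43, 56, 87, 101, 116, 198, 205, 225, 235, 246]
  EstI AGTGAGCT/7: at [1, 57, 66, 87, 122, 130, 146, 162, 173, 183, 209] ⇒ [8, 64, 73, 94, 129, 137, 153, 169, 180, 190, 216]

Pooled cuts: [8, 20, 43, 56, 64, 73, 87, 94, 101, 116, 129, 137, 153, 169, 180, 190, 198, 205, 216, 225, 235, 246]

Fragments:
  8→20: 12 bp
  20→43: 23 bp
  43→56: 13 bp
  56→64: 8 bp
  64→73: 9 bp
  73→87: 14 bp
  87→94: 7 bp
  94→101: 7 bp
  101→116: 15 bp
  116→129: 13 bp
  129→137: 8 bp
  137→153: 16 bp
  153→169: 16 bp
  169→180: 11 bp
  180→190: 10 bp
  190→198: 8 bp
  198→205: 7 bp
  205→216: 11 bp
  216→225: 9 bp
  225→235: 10 bp
  235→246: 11 bp
  246→8 (wrap): 251-246+8 = 13 bp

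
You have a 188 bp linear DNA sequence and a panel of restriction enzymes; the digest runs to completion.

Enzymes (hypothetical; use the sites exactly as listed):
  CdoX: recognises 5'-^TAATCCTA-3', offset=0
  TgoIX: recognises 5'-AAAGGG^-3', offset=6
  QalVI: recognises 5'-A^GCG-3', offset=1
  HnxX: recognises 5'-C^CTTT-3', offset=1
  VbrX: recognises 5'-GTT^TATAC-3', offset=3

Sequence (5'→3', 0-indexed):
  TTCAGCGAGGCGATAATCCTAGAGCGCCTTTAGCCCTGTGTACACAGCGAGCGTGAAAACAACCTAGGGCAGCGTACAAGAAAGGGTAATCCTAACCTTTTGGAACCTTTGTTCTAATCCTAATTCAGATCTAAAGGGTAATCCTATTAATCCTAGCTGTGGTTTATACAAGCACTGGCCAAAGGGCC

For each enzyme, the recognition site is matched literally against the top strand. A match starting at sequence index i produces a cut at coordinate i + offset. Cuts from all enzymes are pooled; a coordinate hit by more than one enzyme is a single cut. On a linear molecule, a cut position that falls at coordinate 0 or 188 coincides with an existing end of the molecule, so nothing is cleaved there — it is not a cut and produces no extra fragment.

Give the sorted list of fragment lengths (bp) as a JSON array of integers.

[2,4,4,4,8,9,9,10,10,10,15,17,19,21,22,24]

Scan for sites:
  CdoX TAATCCTA/0: at [13, 86, 114, 138, 147] ⇒ [13, 86, 114, 138, 147]
  TgoIX AAAGGG/6: at [80, 132, 180] ⇒ [86, 138, 186]
  QalVI AGCG/1: at [3, 22, 45, 49, 70] ⇒ [4, 23, 46, 50, 71]
  HnxX CCTTT/1: at [26, 95, 105] ⇒ [27, 96, 106]
  VbrX GTTTATAC/3: at [161] ⇒ [164]

Pooled cuts: [4, 13, 23, 27, 46, 50, 71, 86, 96, 106, 114, 138, 147, 164, 186]

Fragments:
  [0,4): 4 bp
  [4,13): 9 bp
  [13,23): 10 bp
  [23,27): 4 bp
  [27,46): 19 bp
  [46,50): 4 bp
  [50,71): 21 bp
  [71,86): 15 bp
  [86,96): 10 bp
  [96,106): 10 bp
  [106,114): 8 bp
  [114,138): 24 bp
  [138,147): 9 bp
  [147,164): 17 bp
  [164,186): 22 bp
  [186,188): 2 bp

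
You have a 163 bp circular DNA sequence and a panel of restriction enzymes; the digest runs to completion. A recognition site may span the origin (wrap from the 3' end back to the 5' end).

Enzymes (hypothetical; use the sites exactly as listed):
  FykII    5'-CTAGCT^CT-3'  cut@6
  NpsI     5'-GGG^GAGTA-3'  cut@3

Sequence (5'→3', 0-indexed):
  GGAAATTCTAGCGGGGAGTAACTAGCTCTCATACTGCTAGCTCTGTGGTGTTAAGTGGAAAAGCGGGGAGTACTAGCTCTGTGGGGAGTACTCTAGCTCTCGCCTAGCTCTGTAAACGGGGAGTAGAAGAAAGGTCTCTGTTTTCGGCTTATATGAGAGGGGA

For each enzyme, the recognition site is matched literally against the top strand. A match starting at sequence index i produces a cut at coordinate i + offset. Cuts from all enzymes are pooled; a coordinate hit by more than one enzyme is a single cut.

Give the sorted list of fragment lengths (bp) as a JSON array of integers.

[7,11,11,11,12,13,15,25,58]

Scan for sites:
  FykII CTAGCTCT/6: at [21, 36, 72, 92, 103] ⇒ [27, 42, 78, 98, 109]
  NpsI GGGGAGTA/3: at [12, 64, 82, 117] ⇒ [15, 67, 85, 120]

Pooled cuts: [15, 27, 42, 67, 78, 85, 98, 109, 120]

Fragment lengths:
  15→27: 12 bp
  27→42: 15 bp
  42→67: 25 bp
  67→78: 11 bp
  78→85: 7 bp
  85→98: 13 bp
  98→109: 11 bp
  109→120: 11 bp
  120→15 (wrap): 163-120+15 = 58 bp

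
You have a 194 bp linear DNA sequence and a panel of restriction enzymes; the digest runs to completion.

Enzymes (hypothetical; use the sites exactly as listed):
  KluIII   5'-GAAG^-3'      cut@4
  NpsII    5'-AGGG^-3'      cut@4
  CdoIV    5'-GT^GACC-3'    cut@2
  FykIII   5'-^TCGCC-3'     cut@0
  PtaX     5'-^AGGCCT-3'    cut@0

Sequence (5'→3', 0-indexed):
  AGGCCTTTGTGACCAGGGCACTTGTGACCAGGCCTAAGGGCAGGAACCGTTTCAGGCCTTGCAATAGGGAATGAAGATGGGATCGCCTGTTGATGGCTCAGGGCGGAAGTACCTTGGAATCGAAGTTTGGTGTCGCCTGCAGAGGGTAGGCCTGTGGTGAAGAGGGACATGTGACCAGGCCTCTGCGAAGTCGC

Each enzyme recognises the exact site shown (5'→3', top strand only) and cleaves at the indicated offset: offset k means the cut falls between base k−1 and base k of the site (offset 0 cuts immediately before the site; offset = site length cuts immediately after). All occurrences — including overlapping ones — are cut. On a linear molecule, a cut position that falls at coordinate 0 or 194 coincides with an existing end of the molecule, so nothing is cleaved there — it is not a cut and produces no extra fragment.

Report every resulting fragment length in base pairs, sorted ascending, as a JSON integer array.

[1,4,4,4,4,6,6,6,7,7,7,8,10,11,13,14,14,15,16,16,21]

Site scan:
  KluIII (GAAG, off=4): starts [72, 105, 121, 158, 186] → cuts [76, 109, 125, 162, 190]
  NpsII (AGGG, off=4): starts [14, 36, 65, 99, 142, 162] → cuts [18, 40, 69, 103, 146, 166]
  CdoIV (GTGACC, off=2): starts [8, 23, 170] → cuts [10, 25, 172]
  FykIII (TCGCC, off=0): starts [82, 132] → cuts [82, 132]
  PtaX (AGGCCT, off=0): starts [0, 29, 53, 147, 176] → cuts [29, 53, 147, 176] (position 0 is a terminus of the linear molecule — no cut)

Pooled cuts: [10, 18, 25, 29, 40, 53, 69, 76, 82, 103, 109, 125, 132, 146, 147, 162, 166, 172, 176, 190]

Fragment lengths:
  [0,10): 10 bp
  [10,18): 8 bp
  [18,25): 7 bp
  [25,29): 4 bp
  [29,40): 11 bp
  [40,53): 13 bp
  [53,69): 16 bp
  [69,76): 7 bp
  [76,82): 6 bp
  [82,103): 21 bp
  [103,109): 6 bp
  [109,125): 16 bp
  [125,132): 7 bp
  [132,146): 14 bp
  [146,147): 1 bp
  [147,162): 15 bp
  [162,166): 4 bp
  [166,172): 6 bp
  [172,176): 4 bp
  [176,190): 14 bp
  [190,194): 4 bp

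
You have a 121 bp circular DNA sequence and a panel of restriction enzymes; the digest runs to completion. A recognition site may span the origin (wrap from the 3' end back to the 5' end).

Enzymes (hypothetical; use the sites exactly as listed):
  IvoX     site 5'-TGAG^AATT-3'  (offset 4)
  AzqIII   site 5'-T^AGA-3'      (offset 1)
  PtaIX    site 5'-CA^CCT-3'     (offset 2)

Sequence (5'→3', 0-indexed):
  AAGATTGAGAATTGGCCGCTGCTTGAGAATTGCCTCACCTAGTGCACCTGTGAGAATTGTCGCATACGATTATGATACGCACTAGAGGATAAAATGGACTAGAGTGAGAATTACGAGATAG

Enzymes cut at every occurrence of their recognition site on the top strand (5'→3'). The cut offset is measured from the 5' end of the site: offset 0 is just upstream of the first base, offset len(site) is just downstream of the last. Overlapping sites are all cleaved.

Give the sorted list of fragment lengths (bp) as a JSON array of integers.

[8,8,9,10,11,11,17,18,29]

Site scan:
  IvoX TGAGAATT/4: at [5, 23, 50, 104] ⇒ [9, 27, 54, 108]
  AzqIII TAGA/1: at [82, 99, 118] ⇒ [83, 100, 119]
  PtaIX CACCT/2: at [35, 44] ⇒ [37, 46]

All cut coordinates (distinct, sorted): [9, 27, 37, 46, 54, 83, 100, 108, 119]

Fragments:
  9→27: 18 bp
  27→37: 10 bp
  37→46: 9 bp
  46→54: 8 bp
  54→83: 29 bp
  83→100: 17 bp
  100→108: 8 bp
  108→119: 11 bp
  119→9 (wrap): 121-119+9 = 11 bp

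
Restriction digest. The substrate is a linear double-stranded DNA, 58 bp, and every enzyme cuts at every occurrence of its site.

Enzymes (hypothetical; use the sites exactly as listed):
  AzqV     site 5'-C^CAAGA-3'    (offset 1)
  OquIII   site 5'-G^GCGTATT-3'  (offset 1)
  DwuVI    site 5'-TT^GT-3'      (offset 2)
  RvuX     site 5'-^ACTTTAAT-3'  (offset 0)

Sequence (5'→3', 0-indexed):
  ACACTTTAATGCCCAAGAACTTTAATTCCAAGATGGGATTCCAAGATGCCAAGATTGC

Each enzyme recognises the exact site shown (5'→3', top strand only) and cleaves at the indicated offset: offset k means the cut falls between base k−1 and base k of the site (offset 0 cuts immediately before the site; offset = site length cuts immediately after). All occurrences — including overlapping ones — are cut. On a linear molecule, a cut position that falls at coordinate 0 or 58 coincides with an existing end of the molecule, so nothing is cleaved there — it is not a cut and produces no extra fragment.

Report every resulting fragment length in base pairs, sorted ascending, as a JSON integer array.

Scan for sites:
  AzqV (CCAAGA, off=1): starts [12, 27, 40, 48] → cuts [13, 28, 41, 49]
  OquIII (GGCGTATT, off=1): no sites
  DwuVI (TTGT, off=2): no sites
  RvuX (ACTTTAAT, off=0): starts [2, 18] → cuts [2, 18]

Pooled cuts: [2, 13, 18, 28, 41, 49]

Fragment lengths:
  [0,2): 2 bp
  [2,13): 11 bp
  [13,18): 5 bp
  [18,28): 10 bp
  [28,41): 13 bp
  [41,49): 8 bp
  [49,58): 9 bp

[2,5,8,9,10,11,13]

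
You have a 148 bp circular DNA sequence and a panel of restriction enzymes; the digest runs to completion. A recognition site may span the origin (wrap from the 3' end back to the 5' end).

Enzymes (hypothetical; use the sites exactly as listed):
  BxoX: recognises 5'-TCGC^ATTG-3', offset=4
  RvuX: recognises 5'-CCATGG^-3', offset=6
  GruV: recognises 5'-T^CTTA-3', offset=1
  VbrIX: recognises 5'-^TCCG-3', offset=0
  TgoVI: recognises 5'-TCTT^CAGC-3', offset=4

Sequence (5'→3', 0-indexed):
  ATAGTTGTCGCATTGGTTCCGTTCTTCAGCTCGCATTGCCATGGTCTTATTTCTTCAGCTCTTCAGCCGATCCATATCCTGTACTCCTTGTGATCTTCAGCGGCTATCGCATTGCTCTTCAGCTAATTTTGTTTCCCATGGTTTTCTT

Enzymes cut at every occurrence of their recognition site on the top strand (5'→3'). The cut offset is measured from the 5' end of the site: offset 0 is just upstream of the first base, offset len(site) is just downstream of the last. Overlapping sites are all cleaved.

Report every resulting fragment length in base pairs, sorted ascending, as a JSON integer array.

[1,4,6,8,8,9,9,10,10,13,14,22,34]

Site scan:
  BxoX TCGCATTG/4: at [7, 30, 106] ⇒ [11, 34, 110]
  RvuX CCATGG/6: at [38, 135] ⇒ [44, 141]
  GruV TCTTA/1: at [44, 144] ⇒ [45, 145]
  VbrIX TCCG/0: at [17] ⇒ [17]
  TgoVI TCTTCAGC/4: at [22, 51, 59, 93, 115] ⇒ [26, 55, 63, 97, 119]

Pooled cuts: [11, 17, 26, 34, 44, 45, 55, 63, 97, 110, 119, 141, 145]

Fragments:
  11→17: 6 bp
  17→26: 9 bp
  26→34: 8 bp
  34→44: 10 bp
  44→45: 1 bp
  45→55: 10 bp
  55→63: 8 bp
  63→97: 34 bp
  97→110: 13 bp
  110→119: 9 bp
  119→141: 22 bp
  141→145: 4 bp
  145→11 (wrap): 148-145+11 = 14 bp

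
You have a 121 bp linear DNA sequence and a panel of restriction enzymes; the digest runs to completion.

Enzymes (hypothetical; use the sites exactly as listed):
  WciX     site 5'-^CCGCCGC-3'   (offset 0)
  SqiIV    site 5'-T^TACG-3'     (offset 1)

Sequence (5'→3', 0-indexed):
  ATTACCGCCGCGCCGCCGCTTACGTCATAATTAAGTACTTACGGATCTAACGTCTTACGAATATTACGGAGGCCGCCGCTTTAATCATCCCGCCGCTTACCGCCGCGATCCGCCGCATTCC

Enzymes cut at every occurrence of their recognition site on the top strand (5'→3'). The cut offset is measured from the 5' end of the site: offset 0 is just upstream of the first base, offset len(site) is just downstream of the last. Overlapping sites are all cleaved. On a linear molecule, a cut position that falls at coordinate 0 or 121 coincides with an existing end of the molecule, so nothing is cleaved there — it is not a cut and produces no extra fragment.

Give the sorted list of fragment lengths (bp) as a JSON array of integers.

Scan for sites:
  WciX (CCGCCGC, off=0): starts [4, 12, 72, 89, 99, 109] → cuts [4, 12, 72, 89, 99, 109]
  SqiIV (TTACG, off=1): starts [19, 38, 54, 63] → cuts [20, 39, 55, 64]

All cut coordinates (distinct, sorted): [4, 12, 20, 39, 55, 64, 72, 89, 99, 109]

Fragment lengths:
  [0,4): 4 bp
  [4,12): 8 bp
  [12,20): 8 bp
  [20,39): 19 bp
  [39,55): 16 bp
  [55,64): 9 bp
  [64,72): 8 bp
  [72,89): 17 bp
  [89,99): 10 bp
  [99,109): 10 bp
  [109,121): 12 bp

[4,8,8,8,9,10,10,12,16,17,19]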